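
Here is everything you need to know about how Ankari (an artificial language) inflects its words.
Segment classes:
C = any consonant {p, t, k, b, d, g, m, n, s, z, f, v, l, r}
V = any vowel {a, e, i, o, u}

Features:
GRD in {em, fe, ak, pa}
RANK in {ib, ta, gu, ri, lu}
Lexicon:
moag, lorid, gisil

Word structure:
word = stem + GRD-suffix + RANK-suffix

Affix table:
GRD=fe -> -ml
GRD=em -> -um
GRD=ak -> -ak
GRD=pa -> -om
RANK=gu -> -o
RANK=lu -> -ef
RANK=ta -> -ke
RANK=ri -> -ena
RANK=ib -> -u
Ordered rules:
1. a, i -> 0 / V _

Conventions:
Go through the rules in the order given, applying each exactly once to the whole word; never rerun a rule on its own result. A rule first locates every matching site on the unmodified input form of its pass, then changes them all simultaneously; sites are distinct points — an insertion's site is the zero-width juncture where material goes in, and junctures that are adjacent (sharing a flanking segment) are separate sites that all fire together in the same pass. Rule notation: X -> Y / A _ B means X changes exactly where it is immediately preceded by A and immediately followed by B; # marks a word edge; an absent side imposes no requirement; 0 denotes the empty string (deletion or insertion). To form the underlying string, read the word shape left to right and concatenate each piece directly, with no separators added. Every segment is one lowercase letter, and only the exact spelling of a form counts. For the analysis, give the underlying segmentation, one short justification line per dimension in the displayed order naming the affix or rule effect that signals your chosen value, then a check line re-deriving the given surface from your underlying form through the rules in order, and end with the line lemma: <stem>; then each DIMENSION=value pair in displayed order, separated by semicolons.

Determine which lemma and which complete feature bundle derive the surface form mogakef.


underlying: moag-ak-ef
GRD=ak - signalled by the affix -ak
RANK=lu - signalled by the affix -ef
check: moagakef -> mogakef
lemma: moag; GRD=ak; RANK=lu


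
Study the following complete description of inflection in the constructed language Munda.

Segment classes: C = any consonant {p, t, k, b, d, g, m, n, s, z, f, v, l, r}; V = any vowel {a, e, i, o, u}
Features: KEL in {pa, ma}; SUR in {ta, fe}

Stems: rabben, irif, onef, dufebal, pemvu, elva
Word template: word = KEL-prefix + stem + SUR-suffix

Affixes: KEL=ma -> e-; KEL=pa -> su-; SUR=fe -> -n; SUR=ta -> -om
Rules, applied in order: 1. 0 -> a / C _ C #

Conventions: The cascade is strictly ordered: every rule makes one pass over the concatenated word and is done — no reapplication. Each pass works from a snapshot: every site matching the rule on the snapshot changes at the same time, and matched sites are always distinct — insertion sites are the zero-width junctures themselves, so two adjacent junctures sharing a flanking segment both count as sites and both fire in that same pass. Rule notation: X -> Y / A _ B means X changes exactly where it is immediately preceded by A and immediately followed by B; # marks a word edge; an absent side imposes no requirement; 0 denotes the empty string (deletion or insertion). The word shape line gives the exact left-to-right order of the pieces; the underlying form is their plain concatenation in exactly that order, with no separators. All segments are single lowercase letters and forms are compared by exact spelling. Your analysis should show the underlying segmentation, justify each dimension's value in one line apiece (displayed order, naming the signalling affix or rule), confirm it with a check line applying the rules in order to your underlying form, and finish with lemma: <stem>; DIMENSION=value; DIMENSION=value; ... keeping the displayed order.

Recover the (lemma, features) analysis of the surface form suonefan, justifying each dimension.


underlying: su-onef-n
KEL=pa - signalled by the affix su-
SUR=fe - signalled by the affix -n
check: suonefn -> suonefan
lemma: onef; KEL=pa; SUR=fe


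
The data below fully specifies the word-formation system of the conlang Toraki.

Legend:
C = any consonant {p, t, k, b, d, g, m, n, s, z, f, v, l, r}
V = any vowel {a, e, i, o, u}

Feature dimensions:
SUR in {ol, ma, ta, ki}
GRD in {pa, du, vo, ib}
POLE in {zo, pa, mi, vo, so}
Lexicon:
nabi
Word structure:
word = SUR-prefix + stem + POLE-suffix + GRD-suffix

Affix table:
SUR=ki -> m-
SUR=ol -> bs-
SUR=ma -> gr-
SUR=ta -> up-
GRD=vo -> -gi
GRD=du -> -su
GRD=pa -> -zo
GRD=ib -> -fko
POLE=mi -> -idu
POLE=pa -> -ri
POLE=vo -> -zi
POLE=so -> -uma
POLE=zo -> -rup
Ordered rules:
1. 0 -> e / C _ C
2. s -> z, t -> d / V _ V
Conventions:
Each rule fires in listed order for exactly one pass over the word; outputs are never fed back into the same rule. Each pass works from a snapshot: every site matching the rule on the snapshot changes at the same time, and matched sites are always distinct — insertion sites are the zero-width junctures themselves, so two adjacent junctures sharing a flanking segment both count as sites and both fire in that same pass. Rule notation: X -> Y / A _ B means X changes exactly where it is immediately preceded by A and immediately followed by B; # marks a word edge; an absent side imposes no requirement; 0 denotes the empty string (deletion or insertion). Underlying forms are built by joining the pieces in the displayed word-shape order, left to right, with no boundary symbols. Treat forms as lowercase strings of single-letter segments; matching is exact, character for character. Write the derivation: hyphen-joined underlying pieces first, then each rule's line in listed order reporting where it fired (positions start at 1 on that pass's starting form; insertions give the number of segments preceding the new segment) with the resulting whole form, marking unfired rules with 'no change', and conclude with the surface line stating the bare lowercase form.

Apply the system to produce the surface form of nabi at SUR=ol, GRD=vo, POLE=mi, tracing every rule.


underlying: bs-nabi-idu-gi
1. 0 -> e / C _ C: inserts after position(s) 1, 2: besenabiidugi
2. s -> z, t -> d / V _ V: fires at position(s) 3: bezenabiidugi
surface: bezenabiidugi


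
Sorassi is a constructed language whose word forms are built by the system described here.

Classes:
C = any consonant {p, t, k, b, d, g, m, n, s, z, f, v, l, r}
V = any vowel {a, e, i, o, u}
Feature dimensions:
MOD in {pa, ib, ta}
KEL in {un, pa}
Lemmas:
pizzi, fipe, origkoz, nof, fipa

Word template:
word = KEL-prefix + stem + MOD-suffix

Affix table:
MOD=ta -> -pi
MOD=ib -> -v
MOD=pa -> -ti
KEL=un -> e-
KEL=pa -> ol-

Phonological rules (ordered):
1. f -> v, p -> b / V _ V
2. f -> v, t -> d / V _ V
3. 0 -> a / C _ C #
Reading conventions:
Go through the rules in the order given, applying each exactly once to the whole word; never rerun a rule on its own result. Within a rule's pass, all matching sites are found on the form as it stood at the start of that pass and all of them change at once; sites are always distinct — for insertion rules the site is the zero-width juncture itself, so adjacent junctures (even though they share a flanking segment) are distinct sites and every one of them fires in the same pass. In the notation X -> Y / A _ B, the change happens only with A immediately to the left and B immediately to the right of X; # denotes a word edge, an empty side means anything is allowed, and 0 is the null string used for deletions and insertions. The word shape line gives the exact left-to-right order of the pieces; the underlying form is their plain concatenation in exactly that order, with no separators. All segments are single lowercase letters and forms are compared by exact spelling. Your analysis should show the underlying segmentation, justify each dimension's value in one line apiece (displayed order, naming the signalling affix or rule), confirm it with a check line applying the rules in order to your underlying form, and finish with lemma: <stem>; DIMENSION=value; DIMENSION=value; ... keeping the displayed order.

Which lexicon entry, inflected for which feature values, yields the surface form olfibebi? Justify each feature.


underlying: ol-fipe-pi
MOD=ta - signalled by the affix -pi
KEL=pa - signalled by the affix ol-
check: olfipepi -> olfibebi -> olfibebi -> olfibebi
lemma: fipe; MOD=ta; KEL=pa


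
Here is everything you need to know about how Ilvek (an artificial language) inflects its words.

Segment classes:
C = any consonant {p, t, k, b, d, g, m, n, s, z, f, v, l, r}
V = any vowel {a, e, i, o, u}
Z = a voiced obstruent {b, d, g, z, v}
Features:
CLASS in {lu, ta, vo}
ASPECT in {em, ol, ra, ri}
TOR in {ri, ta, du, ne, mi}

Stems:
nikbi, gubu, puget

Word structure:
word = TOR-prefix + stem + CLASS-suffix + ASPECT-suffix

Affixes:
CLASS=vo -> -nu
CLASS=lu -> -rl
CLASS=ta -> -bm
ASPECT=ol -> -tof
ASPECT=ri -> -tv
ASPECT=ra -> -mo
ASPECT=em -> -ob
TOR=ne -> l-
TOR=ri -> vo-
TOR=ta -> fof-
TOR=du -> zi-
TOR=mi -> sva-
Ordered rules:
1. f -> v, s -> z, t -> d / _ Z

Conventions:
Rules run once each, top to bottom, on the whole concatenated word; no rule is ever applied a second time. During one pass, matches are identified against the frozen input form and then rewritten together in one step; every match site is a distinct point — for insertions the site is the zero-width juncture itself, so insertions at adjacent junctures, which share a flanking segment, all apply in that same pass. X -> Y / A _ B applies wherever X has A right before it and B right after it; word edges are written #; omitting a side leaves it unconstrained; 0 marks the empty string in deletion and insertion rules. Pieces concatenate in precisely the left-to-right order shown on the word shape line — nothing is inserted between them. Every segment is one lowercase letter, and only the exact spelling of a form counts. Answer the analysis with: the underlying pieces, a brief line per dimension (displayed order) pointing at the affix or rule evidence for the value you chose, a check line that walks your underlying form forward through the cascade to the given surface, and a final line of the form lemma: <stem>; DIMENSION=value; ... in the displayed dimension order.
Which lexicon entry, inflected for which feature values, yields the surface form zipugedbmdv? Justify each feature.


underlying: zi-puget-bm-tv
CLASS=ta - signalled by the affix -bm
ASPECT=ri - signalled by the affix -tv
TOR=du - signalled by the affix zi-
check: zipugetbmtv -> zipugedbmdv
lemma: puget; CLASS=ta; ASPECT=ri; TOR=du


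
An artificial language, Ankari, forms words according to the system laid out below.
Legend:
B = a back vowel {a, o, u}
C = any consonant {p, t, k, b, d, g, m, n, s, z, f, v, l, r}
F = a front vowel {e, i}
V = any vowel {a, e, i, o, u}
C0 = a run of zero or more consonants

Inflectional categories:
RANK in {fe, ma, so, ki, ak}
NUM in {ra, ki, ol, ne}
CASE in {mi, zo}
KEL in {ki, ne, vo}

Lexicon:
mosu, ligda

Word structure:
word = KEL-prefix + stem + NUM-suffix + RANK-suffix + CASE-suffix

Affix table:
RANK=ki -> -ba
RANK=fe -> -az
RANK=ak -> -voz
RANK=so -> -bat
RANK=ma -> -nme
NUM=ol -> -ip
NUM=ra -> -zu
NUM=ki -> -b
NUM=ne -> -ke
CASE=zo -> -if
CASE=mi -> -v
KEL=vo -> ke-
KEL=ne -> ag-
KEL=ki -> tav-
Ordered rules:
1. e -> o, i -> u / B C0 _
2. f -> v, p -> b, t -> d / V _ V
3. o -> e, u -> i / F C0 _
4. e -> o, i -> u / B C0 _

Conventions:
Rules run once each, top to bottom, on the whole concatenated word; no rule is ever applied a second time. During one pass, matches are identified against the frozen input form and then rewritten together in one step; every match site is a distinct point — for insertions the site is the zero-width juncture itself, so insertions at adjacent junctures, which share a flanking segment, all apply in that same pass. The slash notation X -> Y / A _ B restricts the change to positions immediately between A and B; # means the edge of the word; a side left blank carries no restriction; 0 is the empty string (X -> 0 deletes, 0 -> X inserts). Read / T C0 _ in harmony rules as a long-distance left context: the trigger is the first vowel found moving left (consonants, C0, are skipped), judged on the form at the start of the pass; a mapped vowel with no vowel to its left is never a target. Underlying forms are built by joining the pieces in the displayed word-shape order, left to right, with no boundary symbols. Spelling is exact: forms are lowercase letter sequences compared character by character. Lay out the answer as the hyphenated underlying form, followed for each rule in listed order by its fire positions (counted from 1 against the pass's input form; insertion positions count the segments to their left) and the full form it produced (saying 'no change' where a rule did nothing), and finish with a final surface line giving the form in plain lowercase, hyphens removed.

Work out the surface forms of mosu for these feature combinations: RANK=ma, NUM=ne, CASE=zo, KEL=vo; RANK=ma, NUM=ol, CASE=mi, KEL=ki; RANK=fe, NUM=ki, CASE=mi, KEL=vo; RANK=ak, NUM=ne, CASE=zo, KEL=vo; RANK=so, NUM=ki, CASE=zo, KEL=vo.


cell RANK=ma, NUM=ne, CASE=zo, KEL=vo:
underlying: ke-mosu-ke-nme-if
1. e -> o, i -> u / B C0 _: fires at position(s) 8: kemosukonmeif
2. f -> v, p -> b, t -> d / V _ V: no change
3. o -> e, u -> i / F C0 _: fires at position(s) 4: kemesukonmeif
4. e -> o, i -> u / B C0 _: fires at position(s) 11: kemesukonmoif
surface: kemesukonmoif

cell RANK=ma, NUM=ol, CASE=mi, KEL=ki:
underlying: tav-mosu-ip-nme-v
1. e -> o, i -> u / B C0 _: fires at position(s) 8: tavmosuupnmev
2. f -> v, p -> b, t -> d / V _ V: no change
3. o -> e, u -> i / F C0 _: no change
4. e -> o, i -> u / B C0 _: fires at position(s) 12: tavmosuupnmov
surface: tavmosuupnmov

cell RANK=fe, NUM=ki, CASE=mi, KEL=vo:
underlying: ke-mosu-b-az-v
1. e -> o, i -> u / B C0 _: no change
2. f -> v, p -> b, t -> d / V _ V: no change
3. o -> e, u -> i / F C0 _: fires at position(s) 4: kemesubazv
4. e -> o, i -> u / B C0 _: no change
surface: kemesubazv

cell RANK=ak, NUM=ne, CASE=zo, KEL=vo:
underlying: ke-mosu-ke-voz-if
1. e -> o, i -> u / B C0 _: fires at position(s) 8, 12: kemosukovozuf
2. f -> v, p -> b, t -> d / V _ V: no change
3. o -> e, u -> i / F C0 _: fires at position(s) 4: kemesukovozuf
4. e -> o, i -> u / B C0 _: no change
surface: kemesukovozuf

cell RANK=so, NUM=ki, CASE=zo, KEL=vo:
underlying: ke-mosu-b-bat-if
1. e -> o, i -> u / B C0 _: fires at position(s) 11: kemosubbatuf
2. f -> v, p -> b, t -> d / V _ V: fires at position(s) 10: kemosubbaduf
3. o -> e, u -> i / F C0 _: fires at position(s) 4: kemesubbaduf
4. e -> o, i -> u / B C0 _: no change
surface: kemesubbaduf


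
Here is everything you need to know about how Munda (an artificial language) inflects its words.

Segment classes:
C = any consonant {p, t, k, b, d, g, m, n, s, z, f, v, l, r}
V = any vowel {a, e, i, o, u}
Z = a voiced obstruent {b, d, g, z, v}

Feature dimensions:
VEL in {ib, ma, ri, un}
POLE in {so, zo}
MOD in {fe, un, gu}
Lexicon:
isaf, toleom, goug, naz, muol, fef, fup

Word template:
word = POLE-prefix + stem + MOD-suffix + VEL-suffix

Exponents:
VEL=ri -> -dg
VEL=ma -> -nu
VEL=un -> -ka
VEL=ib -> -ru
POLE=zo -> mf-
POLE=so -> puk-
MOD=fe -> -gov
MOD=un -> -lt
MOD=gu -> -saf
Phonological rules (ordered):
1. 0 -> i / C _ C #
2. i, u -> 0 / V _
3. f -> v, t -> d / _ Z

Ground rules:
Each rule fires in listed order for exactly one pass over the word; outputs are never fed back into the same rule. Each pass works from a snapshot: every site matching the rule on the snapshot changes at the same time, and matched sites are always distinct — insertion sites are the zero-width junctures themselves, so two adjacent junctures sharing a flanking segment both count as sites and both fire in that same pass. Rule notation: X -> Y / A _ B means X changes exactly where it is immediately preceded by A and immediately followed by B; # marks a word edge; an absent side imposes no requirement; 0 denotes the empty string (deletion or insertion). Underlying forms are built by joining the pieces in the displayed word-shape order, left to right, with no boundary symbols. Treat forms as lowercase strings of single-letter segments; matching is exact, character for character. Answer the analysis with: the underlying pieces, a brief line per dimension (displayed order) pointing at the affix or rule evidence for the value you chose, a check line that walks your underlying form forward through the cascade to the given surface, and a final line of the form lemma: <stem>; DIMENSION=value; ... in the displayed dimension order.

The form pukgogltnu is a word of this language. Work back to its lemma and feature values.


underlying: puk-goug-lt-nu
VEL=ma - signalled by the affix -nu
POLE=so - signalled by the affix puk-
MOD=un - signalled by the affix -lt
check: pukgougltnu -> pukgougltnu -> pukgogltnu -> pukgogltnu
lemma: goug; VEL=ma; POLE=so; MOD=un


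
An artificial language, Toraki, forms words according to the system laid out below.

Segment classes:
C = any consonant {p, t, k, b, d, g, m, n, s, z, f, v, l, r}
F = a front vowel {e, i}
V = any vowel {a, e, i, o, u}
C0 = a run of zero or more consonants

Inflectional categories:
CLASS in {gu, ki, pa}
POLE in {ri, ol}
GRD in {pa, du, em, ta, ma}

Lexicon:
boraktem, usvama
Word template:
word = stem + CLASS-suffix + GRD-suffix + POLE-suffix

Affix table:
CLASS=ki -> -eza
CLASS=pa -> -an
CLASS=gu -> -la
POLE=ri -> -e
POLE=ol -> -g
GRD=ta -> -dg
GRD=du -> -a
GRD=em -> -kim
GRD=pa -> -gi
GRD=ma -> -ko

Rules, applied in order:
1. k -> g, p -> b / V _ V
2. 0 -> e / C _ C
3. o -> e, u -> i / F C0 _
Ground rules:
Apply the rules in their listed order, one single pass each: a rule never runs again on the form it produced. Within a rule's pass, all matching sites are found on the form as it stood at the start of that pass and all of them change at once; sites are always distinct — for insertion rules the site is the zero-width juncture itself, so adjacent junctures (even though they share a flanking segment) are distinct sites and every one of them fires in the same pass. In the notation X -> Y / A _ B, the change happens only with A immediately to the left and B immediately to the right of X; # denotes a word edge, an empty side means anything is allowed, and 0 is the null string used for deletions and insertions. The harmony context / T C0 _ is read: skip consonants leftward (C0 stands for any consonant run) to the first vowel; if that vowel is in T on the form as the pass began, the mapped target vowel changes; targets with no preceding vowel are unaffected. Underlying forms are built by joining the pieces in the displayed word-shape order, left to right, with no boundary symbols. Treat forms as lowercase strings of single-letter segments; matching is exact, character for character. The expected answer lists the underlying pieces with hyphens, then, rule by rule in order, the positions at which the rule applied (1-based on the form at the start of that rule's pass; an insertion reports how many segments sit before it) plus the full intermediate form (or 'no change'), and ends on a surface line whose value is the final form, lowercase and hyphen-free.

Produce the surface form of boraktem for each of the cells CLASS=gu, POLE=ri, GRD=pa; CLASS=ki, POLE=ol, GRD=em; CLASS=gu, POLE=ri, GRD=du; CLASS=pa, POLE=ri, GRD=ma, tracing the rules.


cell CLASS=gu, POLE=ri, GRD=pa:
underlying: boraktem-la-gi-e
1. k -> g, p -> b / V _ V: no change
2. 0 -> e / C _ C: inserts after position(s) 5, 8: boraketemelagie
3. o -> e, u -> i / F C0 _: no change
surface: boraketemelagie

cell CLASS=ki, POLE=ol, GRD=em:
underlying: boraktem-eza-kim-g
1. k -> g, p -> b / V _ V: fires at position(s) 12: boraktemezagimg
2. 0 -> e / C _ C: inserts after position(s) 5, 14: boraketemezagimeg
3. o -> e, u -> i / F C0 _: no change
surface: boraketemezagimeg

cell CLASS=gu, POLE=ri, GRD=du:
underlying: boraktem-la-a-e
1. k -> g, p -> b / V _ V: no change
2. 0 -> e / C _ C: inserts after position(s) 5, 8: boraketemelaae
3. o -> e, u -> i / F C0 _: no change
surface: boraketemelaae

cell CLASS=pa, POLE=ri, GRD=ma:
underlying: boraktem-an-ko-e
1. k -> g, p -> b / V _ V: no change
2. 0 -> e / C _ C: inserts after position(s) 5, 10: boraketemanekoe
3. o -> e, u -> i / F C0 _: fires at position(s) 14: boraketemanekee
surface: boraketemanekee


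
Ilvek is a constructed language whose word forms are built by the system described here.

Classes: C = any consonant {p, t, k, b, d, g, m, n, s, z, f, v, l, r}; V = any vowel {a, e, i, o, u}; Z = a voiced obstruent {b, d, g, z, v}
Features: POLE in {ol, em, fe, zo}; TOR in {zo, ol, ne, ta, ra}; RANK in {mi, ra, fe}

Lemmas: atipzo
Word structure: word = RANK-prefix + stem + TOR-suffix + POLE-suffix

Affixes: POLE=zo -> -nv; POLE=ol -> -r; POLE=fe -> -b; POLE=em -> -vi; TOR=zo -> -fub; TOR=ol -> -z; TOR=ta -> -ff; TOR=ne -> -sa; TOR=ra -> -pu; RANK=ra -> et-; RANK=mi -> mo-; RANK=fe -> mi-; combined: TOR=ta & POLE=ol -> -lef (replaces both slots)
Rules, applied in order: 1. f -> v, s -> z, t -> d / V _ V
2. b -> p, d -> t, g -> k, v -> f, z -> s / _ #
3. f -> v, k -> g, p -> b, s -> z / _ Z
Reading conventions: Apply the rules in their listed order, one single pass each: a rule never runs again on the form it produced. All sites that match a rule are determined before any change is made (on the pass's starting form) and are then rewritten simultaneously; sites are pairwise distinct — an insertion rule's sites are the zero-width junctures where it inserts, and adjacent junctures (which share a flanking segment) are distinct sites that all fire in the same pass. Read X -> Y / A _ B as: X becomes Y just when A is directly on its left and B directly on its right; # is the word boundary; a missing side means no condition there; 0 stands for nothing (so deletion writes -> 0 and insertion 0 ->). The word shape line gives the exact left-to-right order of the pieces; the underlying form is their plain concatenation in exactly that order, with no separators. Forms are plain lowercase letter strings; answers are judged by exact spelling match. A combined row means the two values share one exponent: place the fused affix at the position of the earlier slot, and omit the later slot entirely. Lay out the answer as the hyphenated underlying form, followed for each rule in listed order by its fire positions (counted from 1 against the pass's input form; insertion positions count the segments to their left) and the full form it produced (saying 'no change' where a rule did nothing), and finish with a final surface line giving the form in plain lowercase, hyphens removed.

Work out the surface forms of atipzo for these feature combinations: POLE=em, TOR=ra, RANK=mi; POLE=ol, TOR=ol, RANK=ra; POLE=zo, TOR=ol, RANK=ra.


cell POLE=em, TOR=ra, RANK=mi:
underlying: mo-atipzo-pu-vi
1. f -> v, s -> z, t -> d / V _ V: fires at position(s) 4: moadipzopuvi
2. b -> p, d -> t, g -> k, v -> f, z -> s / _ #: no change
3. f -> v, k -> g, p -> b, s -> z / _ Z: fires at position(s) 6: moadibzopuvi
surface: moadibzopuvi

cell POLE=ol, TOR=ol, RANK=ra:
underlying: et-atipzo-z-r
1. f -> v, s -> z, t -> d / V _ V: fires at position(s) 2, 4: edadipzozr
2. b -> p, d -> t, g -> k, v -> f, z -> s / _ #: no change
3. f -> v, k -> g, p -> b, s -> z / _ Z: fires at position(s) 6: edadibzozr
surface: edadibzozr

cell POLE=zo, TOR=ol, RANK=ra:
underlying: et-atipzo-z-nv
1. f -> v, s -> z, t -> d / V _ V: fires at position(s) 2, 4: edadipzoznv
2. b -> p, d -> t, g -> k, v -> f, z -> s / _ #: fires at position(s) 11: edadipzoznf
3. f -> v, k -> g, p -> b, s -> z / _ Z: fires at position(s) 6: edadibzoznf
surface: edadibzoznf


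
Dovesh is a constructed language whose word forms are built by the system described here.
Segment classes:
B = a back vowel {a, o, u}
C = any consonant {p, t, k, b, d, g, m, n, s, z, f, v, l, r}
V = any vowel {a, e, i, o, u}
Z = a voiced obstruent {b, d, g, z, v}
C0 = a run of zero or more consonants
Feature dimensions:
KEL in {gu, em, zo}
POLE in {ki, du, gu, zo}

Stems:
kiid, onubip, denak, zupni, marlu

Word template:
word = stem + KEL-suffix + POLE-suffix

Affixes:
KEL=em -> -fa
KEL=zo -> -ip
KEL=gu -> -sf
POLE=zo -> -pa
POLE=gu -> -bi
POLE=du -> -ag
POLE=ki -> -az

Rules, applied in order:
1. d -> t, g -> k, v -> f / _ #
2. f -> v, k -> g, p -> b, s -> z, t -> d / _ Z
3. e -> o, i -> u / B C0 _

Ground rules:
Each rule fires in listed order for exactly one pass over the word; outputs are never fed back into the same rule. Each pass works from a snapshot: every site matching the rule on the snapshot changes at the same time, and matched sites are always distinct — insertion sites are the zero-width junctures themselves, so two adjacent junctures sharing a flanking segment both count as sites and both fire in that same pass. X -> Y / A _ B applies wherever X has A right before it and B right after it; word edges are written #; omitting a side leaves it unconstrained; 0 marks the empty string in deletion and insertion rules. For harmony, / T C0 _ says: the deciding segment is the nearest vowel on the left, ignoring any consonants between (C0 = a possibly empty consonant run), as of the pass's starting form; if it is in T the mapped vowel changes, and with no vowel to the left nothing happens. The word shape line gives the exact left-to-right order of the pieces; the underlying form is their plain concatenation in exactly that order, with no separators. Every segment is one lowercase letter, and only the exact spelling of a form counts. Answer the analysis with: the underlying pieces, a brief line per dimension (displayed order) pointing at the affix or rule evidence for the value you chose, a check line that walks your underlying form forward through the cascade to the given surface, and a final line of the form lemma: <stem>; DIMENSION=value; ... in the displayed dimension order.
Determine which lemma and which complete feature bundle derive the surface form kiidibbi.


underlying: kiid-ip-bi
KEL=zo - signalled by the affix -ip
POLE=gu - signalled by the affix -bi
check: kiidipbi -> kiidipbi -> kiidibbi -> kiidibbi
lemma: kiid; KEL=zo; POLE=gu


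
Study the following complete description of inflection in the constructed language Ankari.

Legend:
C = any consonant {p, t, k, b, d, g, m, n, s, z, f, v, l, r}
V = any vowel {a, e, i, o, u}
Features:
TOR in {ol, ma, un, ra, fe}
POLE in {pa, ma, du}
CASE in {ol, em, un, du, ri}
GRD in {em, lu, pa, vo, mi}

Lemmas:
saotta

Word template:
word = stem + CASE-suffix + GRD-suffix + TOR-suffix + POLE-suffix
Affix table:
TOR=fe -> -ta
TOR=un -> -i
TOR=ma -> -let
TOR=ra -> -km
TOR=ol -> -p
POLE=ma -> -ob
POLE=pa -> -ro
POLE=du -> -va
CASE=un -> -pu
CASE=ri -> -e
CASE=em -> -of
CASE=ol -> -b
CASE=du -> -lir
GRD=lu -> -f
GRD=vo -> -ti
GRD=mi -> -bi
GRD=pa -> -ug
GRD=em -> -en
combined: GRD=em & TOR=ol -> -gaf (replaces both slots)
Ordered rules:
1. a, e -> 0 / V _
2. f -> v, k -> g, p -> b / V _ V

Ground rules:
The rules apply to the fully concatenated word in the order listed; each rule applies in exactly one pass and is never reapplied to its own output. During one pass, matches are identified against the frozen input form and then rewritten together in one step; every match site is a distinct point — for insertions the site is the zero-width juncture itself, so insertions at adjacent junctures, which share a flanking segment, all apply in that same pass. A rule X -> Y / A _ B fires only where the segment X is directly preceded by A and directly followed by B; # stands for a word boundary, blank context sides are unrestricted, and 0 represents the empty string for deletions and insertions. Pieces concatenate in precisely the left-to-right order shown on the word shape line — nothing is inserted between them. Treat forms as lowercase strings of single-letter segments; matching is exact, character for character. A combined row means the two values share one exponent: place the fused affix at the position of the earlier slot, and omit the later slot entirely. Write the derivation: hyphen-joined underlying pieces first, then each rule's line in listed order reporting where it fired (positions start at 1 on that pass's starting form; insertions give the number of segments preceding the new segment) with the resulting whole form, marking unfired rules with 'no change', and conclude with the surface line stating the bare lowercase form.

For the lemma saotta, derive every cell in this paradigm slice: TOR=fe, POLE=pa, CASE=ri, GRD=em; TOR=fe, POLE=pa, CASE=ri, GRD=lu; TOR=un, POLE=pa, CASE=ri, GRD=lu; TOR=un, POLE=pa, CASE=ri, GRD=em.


cell TOR=fe, POLE=pa, CASE=ri, GRD=em:
underlying: saotta-e-en-ta-ro
1. a, e -> 0 / V _: fires at position(s) 7, 8: saottantaro
2. f -> v, k -> g, p -> b / V _ V: no change
surface: saottantaro

cell TOR=fe, POLE=pa, CASE=ri, GRD=lu:
underlying: saotta-e-f-ta-ro
1. a, e -> 0 / V _: fires at position(s) 7: saottaftaro
2. f -> v, k -> g, p -> b / V _ V: no change
surface: saottaftaro

cell TOR=un, POLE=pa, CASE=ri, GRD=lu:
underlying: saotta-e-f-i-ro
1. a, e -> 0 / V _: fires at position(s) 7: saottafiro
2. f -> v, k -> g, p -> b / V _ V: fires at position(s) 7: saottaviro
surface: saottaviro

cell TOR=un, POLE=pa, CASE=ri, GRD=em:
underlying: saotta-e-en-i-ro
1. a, e -> 0 / V _: fires at position(s) 7, 8: saottaniro
2. f -> v, k -> g, p -> b / V _ V: no change
surface: saottaniro


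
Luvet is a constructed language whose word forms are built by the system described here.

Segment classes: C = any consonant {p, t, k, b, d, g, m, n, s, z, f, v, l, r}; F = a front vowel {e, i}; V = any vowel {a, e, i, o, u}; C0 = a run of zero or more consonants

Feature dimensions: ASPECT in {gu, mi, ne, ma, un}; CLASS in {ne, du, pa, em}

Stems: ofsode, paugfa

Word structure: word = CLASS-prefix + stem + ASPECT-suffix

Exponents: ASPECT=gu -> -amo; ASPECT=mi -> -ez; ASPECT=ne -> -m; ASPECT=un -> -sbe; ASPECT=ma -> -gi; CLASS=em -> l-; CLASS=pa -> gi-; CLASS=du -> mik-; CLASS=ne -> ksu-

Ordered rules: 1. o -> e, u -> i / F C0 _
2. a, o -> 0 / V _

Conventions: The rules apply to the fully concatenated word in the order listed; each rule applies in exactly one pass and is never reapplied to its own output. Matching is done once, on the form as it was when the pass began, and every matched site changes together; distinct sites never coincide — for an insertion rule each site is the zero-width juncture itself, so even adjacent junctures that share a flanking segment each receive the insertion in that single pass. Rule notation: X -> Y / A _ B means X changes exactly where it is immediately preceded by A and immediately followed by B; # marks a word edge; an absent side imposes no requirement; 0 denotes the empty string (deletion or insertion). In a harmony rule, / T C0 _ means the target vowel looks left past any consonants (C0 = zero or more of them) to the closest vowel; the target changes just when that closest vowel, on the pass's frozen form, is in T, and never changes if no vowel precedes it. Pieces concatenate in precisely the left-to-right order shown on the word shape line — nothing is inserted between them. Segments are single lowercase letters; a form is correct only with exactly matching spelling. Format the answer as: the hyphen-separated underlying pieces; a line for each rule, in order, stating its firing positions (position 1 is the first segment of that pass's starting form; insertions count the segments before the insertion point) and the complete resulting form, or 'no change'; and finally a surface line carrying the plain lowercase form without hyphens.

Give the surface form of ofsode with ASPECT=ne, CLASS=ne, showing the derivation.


underlying: ksu-ofsode-m
1. o -> e, u -> i / F C0 _: no change
2. a, o -> 0 / V _: fires at position(s) 4: ksufsodem
surface: ksufsodem


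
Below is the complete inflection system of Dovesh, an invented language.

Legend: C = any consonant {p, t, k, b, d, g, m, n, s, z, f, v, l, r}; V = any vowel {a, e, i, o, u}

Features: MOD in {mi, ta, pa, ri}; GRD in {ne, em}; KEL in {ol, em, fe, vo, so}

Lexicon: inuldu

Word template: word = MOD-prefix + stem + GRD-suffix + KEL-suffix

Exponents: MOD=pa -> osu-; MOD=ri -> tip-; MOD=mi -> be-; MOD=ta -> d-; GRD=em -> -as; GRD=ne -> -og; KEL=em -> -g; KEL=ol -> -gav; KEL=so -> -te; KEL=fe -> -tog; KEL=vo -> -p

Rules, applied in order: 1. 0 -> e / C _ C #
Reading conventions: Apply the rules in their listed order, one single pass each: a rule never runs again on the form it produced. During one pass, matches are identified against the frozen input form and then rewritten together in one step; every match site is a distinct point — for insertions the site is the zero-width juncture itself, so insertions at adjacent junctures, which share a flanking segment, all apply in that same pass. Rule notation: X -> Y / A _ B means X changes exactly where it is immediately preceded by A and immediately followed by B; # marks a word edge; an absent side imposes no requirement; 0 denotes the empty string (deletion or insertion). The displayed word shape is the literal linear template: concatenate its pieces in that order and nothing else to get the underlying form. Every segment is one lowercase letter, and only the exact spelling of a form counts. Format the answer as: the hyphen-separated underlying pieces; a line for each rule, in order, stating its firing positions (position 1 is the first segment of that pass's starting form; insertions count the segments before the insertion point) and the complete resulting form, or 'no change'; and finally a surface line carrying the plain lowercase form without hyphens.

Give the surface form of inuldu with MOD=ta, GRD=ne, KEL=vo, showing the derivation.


underlying: d-inuldu-og-p
1. 0 -> e / C _ C #: inserts after position(s) 9: dinulduogep
surface: dinulduogep


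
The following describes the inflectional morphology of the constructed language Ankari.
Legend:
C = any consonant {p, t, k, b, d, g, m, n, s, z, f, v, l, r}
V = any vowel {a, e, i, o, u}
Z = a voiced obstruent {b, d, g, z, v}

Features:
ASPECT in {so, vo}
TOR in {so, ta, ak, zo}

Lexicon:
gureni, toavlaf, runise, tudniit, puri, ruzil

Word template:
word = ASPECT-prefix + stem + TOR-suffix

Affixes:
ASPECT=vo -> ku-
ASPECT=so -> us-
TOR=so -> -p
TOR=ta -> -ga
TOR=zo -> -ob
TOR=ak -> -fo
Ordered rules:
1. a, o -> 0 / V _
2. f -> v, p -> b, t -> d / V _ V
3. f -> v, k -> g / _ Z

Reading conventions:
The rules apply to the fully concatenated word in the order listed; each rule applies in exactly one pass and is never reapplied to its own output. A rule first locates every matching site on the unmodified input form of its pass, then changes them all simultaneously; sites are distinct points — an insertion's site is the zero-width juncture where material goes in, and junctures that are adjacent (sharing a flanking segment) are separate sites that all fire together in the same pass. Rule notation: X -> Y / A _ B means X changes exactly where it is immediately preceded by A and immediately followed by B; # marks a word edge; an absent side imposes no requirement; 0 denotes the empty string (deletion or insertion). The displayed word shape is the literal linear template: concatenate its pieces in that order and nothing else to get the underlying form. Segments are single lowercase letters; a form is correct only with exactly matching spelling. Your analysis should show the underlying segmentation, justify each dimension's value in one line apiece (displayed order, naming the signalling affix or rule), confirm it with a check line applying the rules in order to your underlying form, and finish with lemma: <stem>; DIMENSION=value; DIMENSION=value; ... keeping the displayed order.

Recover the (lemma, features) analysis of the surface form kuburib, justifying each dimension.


underlying: ku-puri-ob
ASPECT=vo - signalled by the affix ku-
TOR=zo - signalled by the affix -ob
check: kupuriob -> kupurib -> kuburib -> kuburib
lemma: puri; ASPECT=vo; TOR=zo


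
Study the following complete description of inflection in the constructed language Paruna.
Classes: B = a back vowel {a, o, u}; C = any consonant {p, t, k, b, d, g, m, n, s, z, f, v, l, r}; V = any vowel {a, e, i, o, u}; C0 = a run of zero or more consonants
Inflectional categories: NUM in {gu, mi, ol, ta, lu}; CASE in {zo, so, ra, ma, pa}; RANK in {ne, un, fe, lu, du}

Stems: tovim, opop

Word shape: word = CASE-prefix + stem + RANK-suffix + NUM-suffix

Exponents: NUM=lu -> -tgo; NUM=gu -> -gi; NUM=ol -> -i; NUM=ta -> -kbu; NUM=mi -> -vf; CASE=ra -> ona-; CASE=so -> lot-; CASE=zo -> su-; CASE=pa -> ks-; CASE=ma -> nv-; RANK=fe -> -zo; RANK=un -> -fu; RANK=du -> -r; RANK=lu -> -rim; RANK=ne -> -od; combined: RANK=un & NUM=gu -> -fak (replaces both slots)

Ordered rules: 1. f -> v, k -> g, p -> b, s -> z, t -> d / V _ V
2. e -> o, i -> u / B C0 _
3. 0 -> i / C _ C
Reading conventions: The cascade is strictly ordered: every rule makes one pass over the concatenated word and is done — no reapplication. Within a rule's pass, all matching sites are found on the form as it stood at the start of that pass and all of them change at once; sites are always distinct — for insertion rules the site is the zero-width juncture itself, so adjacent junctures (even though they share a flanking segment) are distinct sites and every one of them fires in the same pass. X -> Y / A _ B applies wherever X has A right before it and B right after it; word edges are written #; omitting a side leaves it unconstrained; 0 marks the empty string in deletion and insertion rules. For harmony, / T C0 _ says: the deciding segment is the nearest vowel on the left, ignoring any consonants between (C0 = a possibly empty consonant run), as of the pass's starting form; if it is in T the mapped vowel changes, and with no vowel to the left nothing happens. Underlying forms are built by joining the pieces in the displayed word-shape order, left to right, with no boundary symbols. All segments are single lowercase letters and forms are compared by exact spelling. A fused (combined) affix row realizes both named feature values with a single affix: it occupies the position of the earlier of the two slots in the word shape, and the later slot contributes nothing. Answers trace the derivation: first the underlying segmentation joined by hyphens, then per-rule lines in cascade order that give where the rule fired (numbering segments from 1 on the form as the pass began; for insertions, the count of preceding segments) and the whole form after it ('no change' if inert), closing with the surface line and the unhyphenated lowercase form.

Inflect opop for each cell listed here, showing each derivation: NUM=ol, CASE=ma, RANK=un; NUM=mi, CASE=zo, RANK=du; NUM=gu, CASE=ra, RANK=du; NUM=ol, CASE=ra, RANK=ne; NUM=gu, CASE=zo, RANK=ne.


cell NUM=ol, CASE=ma, RANK=un:
underlying: nv-opop-fu-i
1. f -> v, k -> g, p -> b, s -> z, t -> d / V _ V: fires at position(s) 4: nvobopfui
2. e -> o, i -> u / B C0 _: fires at position(s) 9: nvobopfuu
3. 0 -> i / C _ C: inserts after position(s) 1, 6: nivobopifuu
surface: nivobopifuu

cell NUM=mi, CASE=zo, RANK=du:
underlying: su-opop-r-vf
1. f -> v, k -> g, p -> b, s -> z, t -> d / V _ V: fires at position(s) 4: suoboprvf
2. e -> o, i -> u / B C0 _: no change
3. 0 -> i / C _ C: inserts after position(s) 6, 7, 8: suobopirivif
surface: suobopirivif

cell NUM=gu, CASE=ra, RANK=du:
underlying: ona-opop-r-gi
1. f -> v, k -> g, p -> b, s -> z, t -> d / V _ V: fires at position(s) 5: onaoboprgi
2. e -> o, i -> u / B C0 _: fires at position(s) 10: onaoboprgu
3. 0 -> i / C _ C: inserts after position(s) 7, 8: onaobopirigu
surface: onaobopirigu

cell NUM=ol, CASE=ra, RANK=ne:
underlying: ona-opop-od-i
1. f -> v, k -> g, p -> b, s -> z, t -> d / V _ V: fires at position(s) 5, 7: onaobobodi
2. e -> o, i -> u / B C0 _: fires at position(s) 10: onaobobodu
3. 0 -> i / C _ C: no change
surface: onaobobodu

cell NUM=gu, CASE=zo, RANK=ne:
underlying: su-opop-od-gi
1. f -> v, k -> g, p -> b, s -> z, t -> d / V _ V: fires at position(s) 4, 6: suobobodgi
2. e -> o, i -> u / B C0 _: fires at position(s) 10: suobobodgu
3. 0 -> i / C _ C: inserts after position(s) 8: suobobodigu
surface: suobobodigu


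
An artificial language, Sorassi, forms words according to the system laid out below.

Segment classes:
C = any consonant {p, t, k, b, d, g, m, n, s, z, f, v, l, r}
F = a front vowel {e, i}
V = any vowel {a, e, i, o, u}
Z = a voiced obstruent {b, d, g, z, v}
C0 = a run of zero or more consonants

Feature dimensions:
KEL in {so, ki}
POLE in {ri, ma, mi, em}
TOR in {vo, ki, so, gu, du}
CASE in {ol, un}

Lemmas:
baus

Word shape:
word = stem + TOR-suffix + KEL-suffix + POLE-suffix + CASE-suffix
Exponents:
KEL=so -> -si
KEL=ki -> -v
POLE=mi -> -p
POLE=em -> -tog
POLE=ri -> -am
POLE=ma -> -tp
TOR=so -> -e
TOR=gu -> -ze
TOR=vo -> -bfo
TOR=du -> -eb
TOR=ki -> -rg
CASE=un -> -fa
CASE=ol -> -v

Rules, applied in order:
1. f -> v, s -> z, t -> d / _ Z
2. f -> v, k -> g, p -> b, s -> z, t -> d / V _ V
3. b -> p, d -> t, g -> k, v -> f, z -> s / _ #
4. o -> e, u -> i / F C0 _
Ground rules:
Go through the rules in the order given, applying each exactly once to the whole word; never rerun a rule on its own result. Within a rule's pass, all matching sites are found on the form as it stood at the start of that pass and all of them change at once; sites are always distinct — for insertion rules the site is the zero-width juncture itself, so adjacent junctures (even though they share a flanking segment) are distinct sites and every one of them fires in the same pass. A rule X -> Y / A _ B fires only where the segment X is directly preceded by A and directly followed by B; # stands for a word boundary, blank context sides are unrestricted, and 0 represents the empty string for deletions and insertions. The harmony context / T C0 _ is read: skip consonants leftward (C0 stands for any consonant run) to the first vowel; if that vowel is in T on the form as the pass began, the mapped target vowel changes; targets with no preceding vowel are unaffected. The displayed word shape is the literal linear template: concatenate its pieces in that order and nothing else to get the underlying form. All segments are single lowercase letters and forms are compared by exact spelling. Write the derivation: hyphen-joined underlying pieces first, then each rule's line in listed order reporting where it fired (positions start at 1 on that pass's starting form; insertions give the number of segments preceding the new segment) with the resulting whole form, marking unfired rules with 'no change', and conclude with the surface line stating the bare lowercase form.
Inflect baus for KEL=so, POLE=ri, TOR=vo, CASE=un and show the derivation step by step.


underlying: baus-bfo-si-am-fa
1. f -> v, s -> z, t -> d / _ Z: fires at position(s) 4: bauzbfosiamfa
2. f -> v, k -> g, p -> b, s -> z, t -> d / V _ V: fires at position(s) 8: bauzbfoziamfa
3. b -> p, d -> t, g -> k, v -> f, z -> s / _ #: no change
4. o -> e, u -> i / F C0 _: no change
surface: bauzbfoziamfa
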